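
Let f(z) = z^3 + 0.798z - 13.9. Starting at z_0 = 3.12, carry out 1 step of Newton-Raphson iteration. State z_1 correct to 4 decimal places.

2.4880

f'(z) = 3z^2 + 0.798
z_0 = 3.120000: f = 18.961088, f' = 30.001200 → z_1 = 3.120000 - (18.961088)/(30.001200) = 2.487989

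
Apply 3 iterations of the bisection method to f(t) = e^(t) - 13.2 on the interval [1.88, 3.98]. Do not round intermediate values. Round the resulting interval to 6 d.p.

[2.405000, 2.667500]

f(1.880000) = -6.646495, f(3.980000) = 40.317034 (opposite signs)
step 1: m = 2.930000, f(m) = 5.527630 > 0 → root in [1.880000, 2.930000]
step 2: m = 2.405000, f(m) = -2.121570 < 0 → root in [2.405000, 2.930000]
step 3: m = 2.667500, f(m) = 1.203914 > 0 → root in [2.405000, 2.667500]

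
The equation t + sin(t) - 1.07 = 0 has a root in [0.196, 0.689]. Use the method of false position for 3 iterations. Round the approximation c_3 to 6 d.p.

0.548558

f(0.196000) = -0.679253, f(0.689000) = 0.254766
step 1: c = 0.554528, f(c) = 0.011070 > 0 → new bracket [0.196000, 0.554528]
step 2: c = 0.548779, f(c) = 0.000424 > 0 → new bracket [0.196000, 0.548779]
step 3: c = 0.548558, f(c) = 0.000016 > 0 → new bracket [0.196000, 0.548558]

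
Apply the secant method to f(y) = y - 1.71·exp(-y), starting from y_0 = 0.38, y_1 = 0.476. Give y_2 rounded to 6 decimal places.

Secant update: y_(k+1) = y_k − f(y_k)·(y_k − y_(k-1))/(f(y_k) − f(y_(k-1))).
f(y_0) = -0.789403, f(y_1) = -0.586361
y_2 = 0.476000 - (-0.586361)·(0.476000 - 0.380000)/(-0.586361 - (-0.789403)) = 0.753236; f(y_2) = -0.051902

0.753236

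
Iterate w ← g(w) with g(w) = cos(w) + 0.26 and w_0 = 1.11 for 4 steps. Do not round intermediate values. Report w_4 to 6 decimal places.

0.969643

w_1 = g(1.110000) = 0.704662
w_2 = g(0.704662) = 1.021831
w_3 = g(1.021831) = 0.781805
w_4 = g(0.781805) = 0.969643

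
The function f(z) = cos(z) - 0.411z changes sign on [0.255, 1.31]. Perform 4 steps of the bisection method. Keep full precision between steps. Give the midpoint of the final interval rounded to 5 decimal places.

f(0.255000) = 0.862858, f(1.310000) = -0.280560 (opposite signs)
step 1: m = 0.782500, f(m) = 0.387546 > 0 → root in [0.782500, 1.310000]
step 2: m = 1.046250, f(m) = 0.070812 > 0 → root in [1.046250, 1.310000]
step 3: m = 1.178125, f(m) = -0.101552 < 0 → root in [1.046250, 1.178125]
step 4: m = 1.112188, f(m) = -0.014408 < 0 → root in [1.046250, 1.112188]
Midpoint of [1.046250, 1.112188] = 1.079219

1.07922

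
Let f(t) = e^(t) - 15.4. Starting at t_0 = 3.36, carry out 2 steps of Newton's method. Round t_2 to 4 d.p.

f'(t) = e^(t)
t_0 = 3.360000: f = 13.389191, f' = 28.789191 → t_1 = 3.360000 - (13.389191)/(28.789191) = 2.894923
t_1 = 2.894923: f = 2.682109, f' = 18.082109 → t_2 = 2.894923 - (2.682109)/(18.082109) = 2.746594

2.7466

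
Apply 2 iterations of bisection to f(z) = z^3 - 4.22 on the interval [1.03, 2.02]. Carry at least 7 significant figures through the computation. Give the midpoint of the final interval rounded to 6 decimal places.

f(1.030000) = -3.127273, f(2.020000) = 4.022408 (opposite signs)
step 1: m = 1.525000, f(m) = -0.673422 < 0 → root in [1.525000, 2.020000]
step 2: m = 1.772500, f(m) = 1.348763 > 0 → root in [1.525000, 1.772500]
Midpoint of [1.525000, 1.772500] = 1.648750

1.648750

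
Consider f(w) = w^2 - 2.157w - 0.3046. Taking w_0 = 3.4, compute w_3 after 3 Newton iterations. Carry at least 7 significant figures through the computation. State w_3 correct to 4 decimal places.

Newton update: w ← w − f(w)/f'(w).
f'(w) = 2w - 2.157
w_0 = 3.400000: f = 3.921600, f' = 4.643000 → w_1 = 3.400000 - (3.921600)/(4.643000) = 2.555374
w_1 = 2.555374: f = 0.713394, f' = 2.953747 → w_2 = 2.555374 - (0.713394)/(2.953747) = 2.313852
w_2 = 2.313852: f = 0.058333, f' = 2.470704 → w_3 = 2.313852 - (0.058333)/(2.470704) = 2.290242

2.2902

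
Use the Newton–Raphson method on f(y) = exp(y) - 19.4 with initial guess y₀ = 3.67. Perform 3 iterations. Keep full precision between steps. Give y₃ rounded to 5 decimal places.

Newton update: y ← y − f(y)/f'(y).
f'(y) = exp(y)
y_0 = 3.670000: f = 19.851906, f' = 39.251906 → y_1 = 3.670000 - (19.851906)/(39.251906) = 3.164244
y_1 = 3.164244: f = 4.270831, f' = 23.670831 → y_2 = 3.164244 - (4.270831)/(23.670831) = 2.983818
y_2 = 2.983818: f = 0.363121, f' = 19.763121 → y_3 = 2.983818 - (0.363121)/(19.763121) = 2.965444

2.96544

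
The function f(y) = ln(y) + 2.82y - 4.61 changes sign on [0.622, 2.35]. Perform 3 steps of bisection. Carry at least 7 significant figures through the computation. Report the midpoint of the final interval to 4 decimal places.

f(0.622000) = -3.330775, f(2.350000) = 2.871415 (opposite signs)
step 1: m = 1.486000, f(m) = -0.023392 < 0 → root in [1.486000, 2.350000]
step 2: m = 1.918000, f(m) = 1.450043 > 0 → root in [1.486000, 1.918000]
step 3: m = 1.702000, f(m) = 0.721444 > 0 → root in [1.486000, 1.702000]
Midpoint of [1.486000, 1.702000] = 1.594000

1.5940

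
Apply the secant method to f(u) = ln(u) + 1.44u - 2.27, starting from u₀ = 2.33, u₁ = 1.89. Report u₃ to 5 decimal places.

f(u_0) = 1.931068, f(u_1) = 1.088177
u_2 = 1.890000 - (1.088177)·(1.890000 - 2.330000)/(1.088177 - (1.931068)) = 1.321958; f(u_2) = -0.087267
u_3 = 1.321958 - (-0.087267)·(1.321958 - 1.890000)/(-0.087267 - (1.088177)) = 1.364130; f(u_3) = 0.004865

1.36413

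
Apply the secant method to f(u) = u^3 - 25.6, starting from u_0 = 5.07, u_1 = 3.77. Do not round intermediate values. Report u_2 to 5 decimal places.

3.29597

f(u_0) = 104.723843, f(u_1) = 27.982633
u_2 = 3.770000 - (27.982633)·(3.770000 - 5.070000)/(27.982633 - (104.723843)) = 3.295973; f(u_2) = 10.205591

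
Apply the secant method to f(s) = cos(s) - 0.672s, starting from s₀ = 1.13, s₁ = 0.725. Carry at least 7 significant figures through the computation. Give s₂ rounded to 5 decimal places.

0.90316

f(s_0) = -0.332700, f(s_1) = 0.261299
s_2 = 0.725000 - (0.261299)·(0.725000 - 1.130000)/(0.261299 - (-0.332700)) = 0.903159; f(s_2) = 0.012210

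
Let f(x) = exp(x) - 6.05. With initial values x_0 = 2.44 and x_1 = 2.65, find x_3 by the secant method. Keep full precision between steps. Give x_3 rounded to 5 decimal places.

f(x_0) = 5.423041, f(x_1) = 8.104039
x_2 = 2.650000 - (8.104039)·(2.650000 - 2.440000)/(8.104039 - (5.423041)) = 2.015218; f(x_2) = 1.452366
x_3 = 2.015218 - (1.452366)·(2.015218 - 2.650000)/(1.452366 - (8.104039)) = 1.876616; f(x_3) = 0.481368

1.87662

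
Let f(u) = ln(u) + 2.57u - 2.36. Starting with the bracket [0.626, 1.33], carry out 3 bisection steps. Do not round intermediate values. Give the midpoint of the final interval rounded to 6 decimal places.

0.934000

f(0.626000) = -1.219585, f(1.330000) = 1.343279 (opposite signs)
step 1: m = 0.978000, f(m) = 0.131214 > 0 → root in [0.626000, 0.978000]
step 2: m = 0.802000, f(m) = -0.519507 < 0 → root in [0.802000, 0.978000]
step 3: m = 0.890000, f(m) = -0.189234 < 0 → root in [0.890000, 0.978000]
Midpoint of [0.890000, 0.978000] = 0.934000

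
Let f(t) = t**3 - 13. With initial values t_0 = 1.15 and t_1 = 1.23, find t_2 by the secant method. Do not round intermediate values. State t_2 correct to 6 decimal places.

f(t_0) = -11.479125, f(t_1) = -11.139133
t_2 = 1.230000 - (-11.139133)·(1.230000 - 1.150000)/(-11.139133 - (-11.479125)) = 3.851034; f(t_2) = 44.112623

3.851034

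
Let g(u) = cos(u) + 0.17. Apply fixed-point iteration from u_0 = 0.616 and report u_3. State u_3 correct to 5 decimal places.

0.92057

u_1 = g(0.616000) = 0.986196
u_2 = g(0.986196) = 0.721866
u_3 = g(0.721866) = 0.920574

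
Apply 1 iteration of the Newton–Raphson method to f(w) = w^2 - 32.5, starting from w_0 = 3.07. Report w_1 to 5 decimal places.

Newton update: w ← w − f(w)/f'(w).
f'(w) = 2w
w_0 = 3.070000: f = -23.075100, f' = 6.140000 → w_1 = 3.070000 - (-23.075100)/(6.140000) = 6.828160

6.82816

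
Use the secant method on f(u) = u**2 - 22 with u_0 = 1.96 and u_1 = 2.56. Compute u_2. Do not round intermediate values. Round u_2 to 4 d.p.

5.9773

f(u_0) = -18.158400, f(u_1) = -15.446400
u_2 = 2.560000 - (-15.446400)·(2.560000 - 1.960000)/(-15.446400 - (-18.158400)) = 5.977345; f(u_2) = 13.728655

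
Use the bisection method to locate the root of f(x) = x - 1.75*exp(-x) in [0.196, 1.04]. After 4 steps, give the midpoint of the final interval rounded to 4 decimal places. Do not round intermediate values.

f(0.196000) = -1.242521, f(1.040000) = 0.421454 (opposite signs)
step 1: m = 0.618000, f(m) = -0.325287 < 0 → root in [0.618000, 1.040000]
step 2: m = 0.829000, f(m) = 0.065150 > 0 → root in [0.618000, 0.829000]
step 3: m = 0.723500, f(m) = -0.125340 < 0 → root in [0.723500, 0.829000]
step 4: m = 0.776250, f(m) = -0.028974 < 0 → root in [0.776250, 0.829000]
Midpoint of [0.776250, 0.829000] = 0.802625

0.8026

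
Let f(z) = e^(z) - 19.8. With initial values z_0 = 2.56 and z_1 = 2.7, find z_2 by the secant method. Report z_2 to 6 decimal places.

3.054356

Secant update: z_(k+1) = z_k − f(z_k)·(z_k − z_(k-1))/(f(z_k) − f(z_(k-1))).
f(z_0) = -6.864183, f(z_1) = -4.920268
z_2 = 2.700000 - (-4.920268)·(2.700000 - 2.560000)/(-4.920268 - (-6.864183)) = 3.054356; f(z_2) = 1.407522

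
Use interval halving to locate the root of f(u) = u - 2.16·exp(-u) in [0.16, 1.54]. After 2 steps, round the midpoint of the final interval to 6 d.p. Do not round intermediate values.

f(0.160000) = -1.680631, f(1.540000) = 1.076937 (opposite signs)
step 1: m = 0.850000, f(m) = -0.073216 < 0 → root in [0.850000, 1.540000]
step 2: m = 1.195000, f(m) = 0.541159 > 0 → root in [0.850000, 1.195000]
Midpoint of [0.850000, 1.195000] = 1.022500

1.022500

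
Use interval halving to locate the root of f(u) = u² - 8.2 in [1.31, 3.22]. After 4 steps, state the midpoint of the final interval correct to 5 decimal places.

f(1.310000) = -6.483900, f(3.220000) = 2.168400 (opposite signs)
step 1: m = 2.265000, f(m) = -3.069775 < 0 → root in [2.265000, 3.220000]
step 2: m = 2.742500, f(m) = -0.678694 < 0 → root in [2.742500, 3.220000]
step 3: m = 2.981250, f(m) = 0.687852 > 0 → root in [2.742500, 2.981250]
step 4: m = 2.861875, f(m) = -0.009671 < 0 → root in [2.861875, 2.981250]
Midpoint of [2.861875, 2.981250] = 2.921563

2.92156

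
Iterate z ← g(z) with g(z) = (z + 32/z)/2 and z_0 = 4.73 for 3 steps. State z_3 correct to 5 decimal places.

z_1 = g(4.730000) = 5.747664
z_2 = g(5.747664) = 5.657572
z_3 = g(5.657572) = 5.656854

5.65685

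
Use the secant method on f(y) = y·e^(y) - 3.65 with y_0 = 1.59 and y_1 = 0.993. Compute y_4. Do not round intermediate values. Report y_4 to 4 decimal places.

f(y_0) = 4.146961, f(y_1) = -0.969575
y_2 = 0.993000 - (-0.969575)·(0.993000 - 1.590000)/(-0.969575 - (4.146961)) = 1.106130; f(y_2) = -0.306566
y_3 = 1.106130 - (-0.306566)·(1.106130 - 0.993000)/(-0.306566 - (-0.969575)) = 1.158440; f(y_3) = 0.039589
y_4 = 1.158440 - (0.039589)·(1.158440 - 1.106130)/(0.039589 - (-0.306566)) = 1.152458; f(y_4) = -0.001359

1.1525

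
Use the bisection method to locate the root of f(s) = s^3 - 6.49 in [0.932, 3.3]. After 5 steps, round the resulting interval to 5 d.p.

f(0.932000) = -5.680442, f(3.300000) = 29.447000 (opposite signs)
step 1: m = 2.116000, f(m) = 2.984297 > 0 → root in [0.932000, 2.116000]
step 2: m = 1.524000, f(m) = -2.950394 < 0 → root in [1.524000, 2.116000]
step 3: m = 1.820000, f(m) = -0.461432 < 0 → root in [1.820000, 2.116000]
step 4: m = 1.968000, f(m) = 1.132111 > 0 → root in [1.820000, 1.968000]
step 5: m = 1.894000, f(m) = 0.304225 > 0 → root in [1.820000, 1.894000]

[1.82000, 1.89400]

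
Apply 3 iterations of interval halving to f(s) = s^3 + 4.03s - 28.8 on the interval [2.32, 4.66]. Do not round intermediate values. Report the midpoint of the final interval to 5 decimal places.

2.75875

f(2.320000) = -6.963232, f(4.660000) = 91.174496 (opposite signs)
step 1: m = 3.490000, f(m) = 27.773249 > 0 → root in [2.320000, 3.490000]
step 2: m = 2.905000, f(m) = 7.422518 > 0 → root in [2.320000, 2.905000]
step 3: m = 2.612500, f(m) = -0.440904 < 0 → root in [2.612500, 2.905000]
Midpoint of [2.612500, 2.905000] = 2.758750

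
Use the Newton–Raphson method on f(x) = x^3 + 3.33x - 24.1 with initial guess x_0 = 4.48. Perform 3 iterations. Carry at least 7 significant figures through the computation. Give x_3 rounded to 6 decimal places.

2.512111

f'(x) = 3x^2 + 3.33
x_0 = 4.480000: f = 80.733792, f' = 63.541200 → x_1 = 4.480000 - (80.733792)/(63.541200) = 3.209426
x_1 = 3.209426: f = 19.645812, f' = 34.231247 → x_2 = 3.209426 - (19.645812)/(34.231247) = 2.635512
x_2 = 2.635512: f = 2.982308, f' = 24.167763 → x_3 = 2.635512 - (2.982308)/(24.167763) = 2.512111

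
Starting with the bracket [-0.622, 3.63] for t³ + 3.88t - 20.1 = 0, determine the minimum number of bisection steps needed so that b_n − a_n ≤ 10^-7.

Initial width b − a = 3.63 − -0.622 = 4.252000.
After n steps the width is (b−a)/2^n; need (b−a)/2^n ≤ 10^-7.
So n ≥ log₂(4.252000/10^-7) = log₂(42520000.0000) ≈ 25.3416.
Hence n = 26.

26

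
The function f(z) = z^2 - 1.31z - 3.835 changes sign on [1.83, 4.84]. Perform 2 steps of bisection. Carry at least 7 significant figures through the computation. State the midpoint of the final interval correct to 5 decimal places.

2.95875

f(1.830000) = -2.883400, f(4.840000) = 13.250200 (opposite signs)
step 1: m = 3.335000, f(m) = 2.918375 > 0 → root in [1.830000, 3.335000]
step 2: m = 2.582500, f(m) = -0.548769 < 0 → root in [2.582500, 3.335000]
Midpoint of [2.582500, 3.335000] = 2.958750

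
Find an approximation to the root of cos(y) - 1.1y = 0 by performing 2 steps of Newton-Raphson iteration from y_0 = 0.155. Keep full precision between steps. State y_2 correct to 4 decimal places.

Newton update: y ← y − f(y)/f'(y).
f'(y) = -sin(y) - 1.1
y_0 = 0.155000: f = 0.817512, f' = -1.254380 → y_1 = 0.155000 - (0.817512)/(-1.254380) = 0.806726
y_1 = 0.806726: f = -0.195532, f' = -1.822026 → y_2 = 0.806726 - (-0.195532)/(-1.822026) = 0.699410

0.6994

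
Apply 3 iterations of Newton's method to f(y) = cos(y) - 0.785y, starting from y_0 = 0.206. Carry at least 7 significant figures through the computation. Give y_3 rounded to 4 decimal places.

0.8453

Newton update: y ← y − f(y)/f'(y).
f'(y) = -sin(y) - 0.785
y_0 = 0.206000: f = 0.817147, f' = -0.989546 → y_1 = 0.206000 - (0.817147)/(-0.989546) = 1.031780
y_1 = 1.031780: f = -0.296654, f' = -1.643214 → y_2 = 1.031780 - (-0.296654)/(-1.643214) = 0.851246
y_2 = 0.851246: f = -0.009182, f' = -1.537102 → y_3 = 0.851246 - (-0.009182)/(-1.537102) = 0.845273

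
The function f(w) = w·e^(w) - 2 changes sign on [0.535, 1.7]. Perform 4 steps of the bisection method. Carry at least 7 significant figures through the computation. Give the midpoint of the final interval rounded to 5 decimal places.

0.86266

f(0.535000) = -1.086515, f(1.700000) = 7.305711 (opposite signs)
step 1: m = 1.117500, f(m) = 1.416423 > 0 → root in [0.535000, 1.117500]
step 2: m = 0.826250, f(m) = -0.112238 < 0 → root in [0.826250, 1.117500]
step 3: m = 0.971875, f(m) = 0.568564 > 0 → root in [0.826250, 0.971875]
step 4: m = 0.899062, f(m) = 0.209265 > 0 → root in [0.826250, 0.899062]
Midpoint of [0.826250, 0.899062] = 0.862656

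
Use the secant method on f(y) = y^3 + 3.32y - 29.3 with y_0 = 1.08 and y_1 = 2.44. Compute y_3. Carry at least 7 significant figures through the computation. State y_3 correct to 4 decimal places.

2.7050

f(y_0) = -24.454688, f(y_1) = -6.672416
y_2 = 2.440000 - (-6.672416)·(2.440000 - 1.080000)/(-6.672416 - (-24.454688)) = 2.950311; f(y_2) = 6.175522
y_3 = 2.950311 - (6.175522)·(2.950311 - 2.440000)/(6.175522 - (-6.672416)) = 2.705024; f(y_3) = -0.526253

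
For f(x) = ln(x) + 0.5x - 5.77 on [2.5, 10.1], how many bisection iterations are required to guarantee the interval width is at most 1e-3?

13

Initial width b − a = 10.1 − 2.5 = 7.600000.
After n steps the width is (b−a)/2^n; need (b−a)/2^n ≤ 1e-3.
So n ≥ log₂(7.600000/1e-3) = log₂(7600.0000) ≈ 12.8918.
Hence n = 13.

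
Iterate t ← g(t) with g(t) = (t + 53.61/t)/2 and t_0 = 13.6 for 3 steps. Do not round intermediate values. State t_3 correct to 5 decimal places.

t_1 = g(13.600000) = 8.770956
t_2 = g(8.770956) = 7.441587
t_3 = g(7.441587) = 7.322848

7.32285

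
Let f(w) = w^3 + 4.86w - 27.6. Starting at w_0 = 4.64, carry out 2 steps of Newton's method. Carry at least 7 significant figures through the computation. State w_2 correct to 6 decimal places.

2.641796

f'(w) = 3w^2 + 4.86
w_0 = 4.640000: f = 94.847744, f' = 69.448800 → w_1 = 4.640000 - (94.847744)/(69.448800) = 3.274278
w_1 = 3.274278: f = 23.416192, f' = 37.022692 → w_2 = 3.274278 - (23.416192)/(37.022692) = 2.641796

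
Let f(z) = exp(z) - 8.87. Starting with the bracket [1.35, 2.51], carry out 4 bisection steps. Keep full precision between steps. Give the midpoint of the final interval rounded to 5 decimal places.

2.18375

f(1.350000) = -5.012574, f(2.510000) = 3.434930 (opposite signs)
step 1: m = 1.930000, f(m) = -1.980490 < 0 → root in [1.930000, 2.510000]
step 2: m = 2.220000, f(m) = 0.337331 > 0 → root in [1.930000, 2.220000]
step 3: m = 2.075000, f(m) = -0.905454 < 0 → root in [2.075000, 2.220000]
step 4: m = 2.147500, f(m) = -0.306577 < 0 → root in [2.147500, 2.220000]
Midpoint of [2.147500, 2.220000] = 2.183750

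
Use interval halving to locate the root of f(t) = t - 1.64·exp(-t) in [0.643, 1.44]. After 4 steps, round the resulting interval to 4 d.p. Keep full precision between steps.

[0.7426, 0.7924]

f(0.643000) = -0.219169, f(1.440000) = 1.051438 (opposite signs)
step 1: m = 1.041500, f(m) = 0.462703 > 0 → root in [0.643000, 1.041500]
step 2: m = 0.842250, f(m) = 0.135836 > 0 → root in [0.643000, 0.842250]
step 3: m = 0.742625, f(m) = -0.037791 < 0 → root in [0.742625, 0.842250]
step 4: m = 0.792438, f(m) = 0.049944 > 0 → root in [0.742625, 0.792438]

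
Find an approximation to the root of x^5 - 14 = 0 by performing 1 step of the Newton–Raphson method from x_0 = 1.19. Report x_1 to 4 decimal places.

Newton update: x ← x − f(x)/f'(x).
f'(x) = 5x^4
x_0 = 1.190000: f = -11.613646, f' = 10.026696 → x_1 = 1.190000 - (-11.613646)/(10.026696) = 2.348273

2.3483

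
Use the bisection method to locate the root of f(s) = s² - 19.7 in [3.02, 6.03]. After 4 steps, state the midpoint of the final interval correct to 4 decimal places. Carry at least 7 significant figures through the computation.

4.4309

f(3.020000) = -10.579600, f(6.030000) = 16.660900 (opposite signs)
step 1: m = 4.525000, f(m) = 0.775625 > 0 → root in [3.020000, 4.525000]
step 2: m = 3.772500, f(m) = -5.468244 < 0 → root in [3.772500, 4.525000]
step 3: m = 4.148750, f(m) = -2.487873 < 0 → root in [4.148750, 4.525000]
step 4: m = 4.336875, f(m) = -0.891515 < 0 → root in [4.336875, 4.525000]
Midpoint of [4.336875, 4.525000] = 4.430938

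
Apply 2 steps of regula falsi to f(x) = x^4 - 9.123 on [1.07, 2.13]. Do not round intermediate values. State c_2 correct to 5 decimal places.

f(1.070000) = -7.812204, f(2.130000) = 11.460462
step 1: c = 1.499673, f(c) = -4.064919 < 0 → new bracket [1.499673, 2.130000]
step 2: c = 1.664707, f(c) = -1.443168 < 0 → new bracket [1.664707, 2.130000]

1.66471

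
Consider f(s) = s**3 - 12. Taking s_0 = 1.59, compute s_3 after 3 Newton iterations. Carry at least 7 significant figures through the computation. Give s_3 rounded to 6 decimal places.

2.290291

f'(s) = 3s**2
s_0 = 1.590000: f = -7.980321, f' = 7.584300 → s_1 = 1.590000 - (-7.980321)/(7.584300) = 2.642216
s_1 = 2.642216: f = 6.446115, f' = 20.943914 → s_2 = 2.642216 - (6.446115)/(20.943914) = 2.334436
s_2 = 2.334436: f = 0.721723, f' = 16.348775 → s_3 = 2.334436 - (0.721723)/(16.348775) = 2.290291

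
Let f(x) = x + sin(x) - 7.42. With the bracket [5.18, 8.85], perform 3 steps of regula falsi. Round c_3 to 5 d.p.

f(5.180000) = -3.132648, f(8.850000) = 1.973648
step 1: c = 7.431498, f(c) = 0.923572 > 0 → new bracket [5.180000, 7.431498]
step 2: c = 6.918848, f(c) = 0.092560 > 0 → new bracket [5.180000, 6.918848]
step 3: c = 6.868946, f(c) = 0.001779 > 0 → new bracket [5.180000, 6.868946]

6.86895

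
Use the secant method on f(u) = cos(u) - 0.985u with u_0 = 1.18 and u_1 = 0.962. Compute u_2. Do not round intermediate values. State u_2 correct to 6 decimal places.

f(u_0) = -0.781375, f(u_1) = -0.375690
u_2 = 0.962000 - (-0.375690)·(0.962000 - 1.180000)/(-0.375690 - (-0.781375)) = 0.760119; f(u_2) = -0.023963

0.760119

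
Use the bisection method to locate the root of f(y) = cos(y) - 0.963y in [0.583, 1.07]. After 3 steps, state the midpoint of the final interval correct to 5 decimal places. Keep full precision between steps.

0.73519

f(0.583000) = 0.273386, f(1.070000) = -0.550286 (opposite signs)
step 1: m = 0.826500, f(m) = -0.118465 < 0 → root in [0.583000, 0.826500]
step 2: m = 0.704750, f(m) = 0.083099 > 0 → root in [0.704750, 0.826500]
step 3: m = 0.765625, f(m) = -0.016347 < 0 → root in [0.704750, 0.765625]
Midpoint of [0.704750, 0.765625] = 0.735187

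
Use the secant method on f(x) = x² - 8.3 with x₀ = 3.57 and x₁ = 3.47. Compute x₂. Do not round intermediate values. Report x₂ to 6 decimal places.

2.938622

f(x_0) = 4.444900, f(x_1) = 3.740900
x_2 = 3.470000 - (3.740900)·(3.470000 - 3.570000)/(3.740900 - (4.444900)) = 2.938622; f(x_2) = 0.335500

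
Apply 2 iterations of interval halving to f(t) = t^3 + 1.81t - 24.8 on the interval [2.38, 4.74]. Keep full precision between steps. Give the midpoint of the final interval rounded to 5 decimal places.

f(2.380000) = -7.010928, f(4.740000) = 90.275824 (opposite signs)
step 1: m = 3.560000, f(m) = 26.761616 > 0 → root in [2.380000, 3.560000]
step 2: m = 2.970000, f(m) = 6.773773 > 0 → root in [2.380000, 2.970000]
Midpoint of [2.380000, 2.970000] = 2.675000

2.67500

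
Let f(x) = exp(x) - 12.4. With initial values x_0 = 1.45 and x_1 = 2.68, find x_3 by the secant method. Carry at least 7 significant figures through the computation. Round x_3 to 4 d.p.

f(x_0) = -8.136885, f(x_1) = 2.185093
x_2 = 2.680000 - (2.185093)·(2.680000 - 1.450000)/(2.185093 - (-8.136885)) = 2.419617; f(x_2) = -1.158444
x_3 = 2.419617 - (-1.158444)·(2.419617 - 2.680000)/(-1.158444 - (2.185093)) = 2.509833; f(x_3) = -0.097128

2.5098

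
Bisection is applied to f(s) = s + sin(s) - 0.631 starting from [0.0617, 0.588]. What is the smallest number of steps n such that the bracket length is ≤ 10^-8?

26

Initial width b − a = 0.588 − 0.0617 = 0.526300.
After n steps the width is (b−a)/2^n; need (b−a)/2^n ≤ 10^-8.
So n ≥ log₂(0.526300/10^-8) = log₂(52630000.0000) ≈ 25.6494.
Hence n = 26.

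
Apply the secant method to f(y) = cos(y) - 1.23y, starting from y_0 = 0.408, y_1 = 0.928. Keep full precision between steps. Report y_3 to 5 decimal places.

0.64737

Secant update: y_(k+1) = y_k − f(y_k)·(y_k − y_(k-1))/(f(y_k) − f(y_(k-1))).
f(y_0) = 0.416076, f(y_1) = -0.542004
y_2 = 0.928000 - (-0.542004)·(0.928000 - 0.408000)/(-0.542004 - (0.416076)) = 0.633826; f(y_2) = 0.026161
y_3 = 0.633826 - (0.026161)·(0.633826 - 0.928000)/(0.026161 - (-0.542004)) = 0.647371; f(y_3) = 0.001405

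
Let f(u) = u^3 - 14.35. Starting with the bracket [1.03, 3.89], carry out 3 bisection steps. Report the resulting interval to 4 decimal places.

[2.1025, 2.4600]

f(1.030000) = -13.257273, f(3.890000) = 44.513869 (opposite signs)
step 1: m = 2.460000, f(m) = 0.536936 > 0 → root in [1.030000, 2.460000]
step 2: m = 1.745000, f(m) = -9.036431 < 0 → root in [1.745000, 2.460000]
step 3: m = 2.102500, f(m) = -5.055886 < 0 → root in [2.102500, 2.460000]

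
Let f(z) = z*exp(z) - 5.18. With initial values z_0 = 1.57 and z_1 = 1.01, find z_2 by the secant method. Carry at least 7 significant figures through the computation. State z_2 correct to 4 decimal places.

1.2924

f(z_0) = 2.366438, f(z_1) = -2.406943
z_2 = 1.010000 - (-2.406943)·(1.010000 - 1.570000)/(-2.406943 - (2.366438)) = 1.292376; f(z_2) = -0.473906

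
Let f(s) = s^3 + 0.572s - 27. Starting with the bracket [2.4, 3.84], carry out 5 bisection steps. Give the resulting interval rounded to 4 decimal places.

[2.8950, 2.9400]

f(2.400000) = -11.803200, f(3.840000) = 31.819584 (opposite signs)
step 1: m = 3.120000, f(m) = 5.155968 > 0 → root in [2.400000, 3.120000]
step 2: m = 2.760000, f(m) = -4.396704 < 0 → root in [2.760000, 3.120000]
step 3: m = 2.940000, f(m) = 0.093864 > 0 → root in [2.760000, 2.940000]
step 4: m = 2.850000, f(m) = -2.220675 < 0 → root in [2.850000, 2.940000]
step 5: m = 2.895000, f(m) = -1.080993 < 0 → root in [2.895000, 2.940000]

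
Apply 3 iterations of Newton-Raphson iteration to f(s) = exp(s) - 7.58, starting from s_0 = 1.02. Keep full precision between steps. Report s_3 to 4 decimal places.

f'(s) = exp(s)
s_0 = 1.020000: f = -4.806805, f' = 2.773195 → s_1 = 1.020000 - (-4.806805)/(2.773195) = 2.753310
s_1 = 2.753310: f = 8.114489, f' = 15.694489 → s_2 = 2.753310 - (8.114489)/(15.694489) = 2.236282
s_2 = 2.236282: f = 1.778469, f' = 9.358469 → s_3 = 2.236282 - (1.778469)/(9.358469) = 2.046243

2.0462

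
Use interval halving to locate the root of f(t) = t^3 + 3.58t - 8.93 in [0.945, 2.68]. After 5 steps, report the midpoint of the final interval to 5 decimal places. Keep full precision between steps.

1.51430

f(0.945000) = -4.702991, f(2.680000) = 19.913232 (opposite signs)
step 1: m = 1.812500, f(m) = 3.513096 > 0 → root in [0.945000, 1.812500]
step 2: m = 1.378750, f(m) = -1.373138 < 0 → root in [1.378750, 1.812500]
step 3: m = 1.595625, f(m) = 0.844829 > 0 → root in [1.378750, 1.595625]
step 4: m = 1.487188, f(m) = -0.316617 < 0 → root in [1.487188, 1.595625]
step 5: m = 1.541406, f(m) = 0.250513 > 0 → root in [1.487188, 1.541406]
Midpoint of [1.487188, 1.541406] = 1.514297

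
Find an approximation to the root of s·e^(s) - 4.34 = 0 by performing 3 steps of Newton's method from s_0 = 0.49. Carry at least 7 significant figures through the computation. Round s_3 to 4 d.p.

f'(s) = (s + 1)·e^(s)
s_0 = 0.490000: f = -3.540165, f' = 2.432151 → s_1 = 0.490000 - (-3.540165)/(2.432151) = 1.945569
s_1 = 1.945569: f = 9.274348, f' = 20.611964 → s_2 = 1.945569 - (9.274348)/(20.611964) = 1.495620
s_2 = 1.495620: f = 2.333606, f' = 11.135708 → s_3 = 1.495620 - (2.333606)/(11.135708) = 1.286059

1.2861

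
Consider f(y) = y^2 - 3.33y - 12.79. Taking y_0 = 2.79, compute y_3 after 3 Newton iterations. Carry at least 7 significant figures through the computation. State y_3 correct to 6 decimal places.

5.682834

Newton update: y ← y − f(y)/f'(y).
f'(y) = 2y - 3.33
y_0 = 2.790000: f = -14.296600, f' = 2.250000 → y_1 = 2.790000 - (-14.296600)/(2.250000) = 9.144044
y_1 = 9.144044: f = 40.373881, f' = 14.958089 → y_2 = 9.144044 - (40.373881)/(14.958089) = 6.444911
y_2 = 6.444911: f = 7.285322, f' = 9.559822 → y_3 = 6.444911 - (7.285322)/(9.559822) = 5.682834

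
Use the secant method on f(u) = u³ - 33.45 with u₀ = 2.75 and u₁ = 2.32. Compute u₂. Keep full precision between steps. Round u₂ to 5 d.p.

3.40476

f(u_0) = -12.653125, f(u_1) = -20.962832
u_2 = 2.320000 - (-20.962832)·(2.320000 - 2.750000)/(-20.962832 - (-12.653125)) = 3.404758; f(u_2) = 6.019224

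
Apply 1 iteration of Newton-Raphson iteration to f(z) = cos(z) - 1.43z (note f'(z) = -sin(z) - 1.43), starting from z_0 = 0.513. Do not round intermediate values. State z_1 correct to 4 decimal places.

z_0 = 0.513000: f = 0.137686, f' = -1.920793 → z_1 = 0.513000 - (0.137686)/(-1.920793) = 0.584682

0.5847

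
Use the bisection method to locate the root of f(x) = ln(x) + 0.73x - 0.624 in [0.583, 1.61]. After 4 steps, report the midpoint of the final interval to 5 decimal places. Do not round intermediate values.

0.93603

f(0.583000) = -0.737978, f(1.610000) = 1.027534 (opposite signs)
step 1: m = 1.096500, f(m) = 0.268568 > 0 → root in [0.583000, 1.096500]
step 2: m = 0.839750, f(m) = -0.185634 < 0 → root in [0.839750, 1.096500]
step 3: m = 0.968125, f(m) = 0.050337 > 0 → root in [0.839750, 0.968125]
step 4: m = 0.903938, f(m) = -0.065121 < 0 → root in [0.903938, 0.968125]
Midpoint of [0.903938, 0.968125] = 0.936031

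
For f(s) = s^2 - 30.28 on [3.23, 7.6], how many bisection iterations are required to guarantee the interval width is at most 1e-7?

26

Initial width b − a = 7.6 − 3.23 = 4.370000.
After n steps the width is (b−a)/2^n; need (b−a)/2^n ≤ 1e-7.
So n ≥ log₂(4.370000/1e-7) = log₂(43700000.0000) ≈ 25.3811.
Hence n = 26.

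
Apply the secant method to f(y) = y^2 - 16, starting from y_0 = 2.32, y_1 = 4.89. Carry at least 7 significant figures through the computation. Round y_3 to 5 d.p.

f(y_0) = -10.617600, f(y_1) = 7.912100
y_2 = 4.890000 - (7.912100)·(4.890000 - 2.320000)/(7.912100 - (-10.617600)) = 3.792621; f(y_2) = -1.616023
y_3 = 3.792621 - (-1.616023)·(3.792621 - 4.890000)/(-1.616023 - (7.912100)) = 3.978743; f(y_3) = -0.169605

3.97874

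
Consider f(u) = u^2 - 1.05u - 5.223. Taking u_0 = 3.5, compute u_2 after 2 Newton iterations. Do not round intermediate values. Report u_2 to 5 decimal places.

2.87084

f'(u) = 2u - 1.05
u_0 = 3.500000: f = 3.352000, f' = 5.950000 → u_1 = 3.500000 - (3.352000)/(5.950000) = 2.936639
u_1 = 2.936639: f = 0.317376, f' = 4.823277 → u_2 = 2.936639 - (0.317376)/(4.823277) = 2.870838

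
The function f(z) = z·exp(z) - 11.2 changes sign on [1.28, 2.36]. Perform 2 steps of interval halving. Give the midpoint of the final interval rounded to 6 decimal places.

1.685000

f(1.280000) = -6.596301, f(2.360000) = 13.794645 (opposite signs)
step 1: m = 1.820000, f(m) = 0.032782 > 0 → root in [1.280000, 1.820000]
step 2: m = 1.550000, f(m) = -3.897221 < 0 → root in [1.550000, 1.820000]
Midpoint of [1.550000, 1.820000] = 1.685000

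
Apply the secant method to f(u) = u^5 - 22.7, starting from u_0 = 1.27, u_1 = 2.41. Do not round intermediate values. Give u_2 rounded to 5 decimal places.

1.55350

Secant update: u_(k+1) = u_k − f(u_k)·(u_k − u_(k-1))/(f(u_k) − f(u_(k-1))).
f(u_0) = -19.396163, f(u_1) = 58.599002
u_2 = 2.410000 - (58.599002)·(2.410000 - 1.270000)/(58.599002 - (-19.396163)) = 1.553500; f(u_2) = -13.651924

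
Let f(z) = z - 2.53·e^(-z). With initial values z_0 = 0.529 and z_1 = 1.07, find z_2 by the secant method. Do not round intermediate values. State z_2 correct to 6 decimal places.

0.976015

f(z_0) = -0.961660, f(z_1) = 0.202188
z_2 = 1.070000 - (0.202188)·(1.070000 - 0.529000)/(0.202188 - (-0.961660)) = 0.976015; f(z_2) = 0.022687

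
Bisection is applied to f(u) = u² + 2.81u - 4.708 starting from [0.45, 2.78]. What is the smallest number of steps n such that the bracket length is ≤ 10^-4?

Initial width b − a = 2.78 − 0.45 = 2.330000.
After n steps the width is (b−a)/2^n; need (b−a)/2^n ≤ 10^-4.
So n ≥ log₂(2.330000/10^-4) = log₂(23300.0000) ≈ 14.5080.
Hence n = 15.

15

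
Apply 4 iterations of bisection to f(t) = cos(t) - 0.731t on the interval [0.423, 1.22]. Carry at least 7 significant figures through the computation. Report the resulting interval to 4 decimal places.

[0.8713, 0.9211]

f(0.423000) = 0.602649, f(1.220000) = -0.548174 (opposite signs)
step 1: m = 0.821500, f(m) = 0.080607 > 0 → root in [0.821500, 1.220000]
step 2: m = 1.020750, f(m) = -0.223442 < 0 → root in [0.821500, 1.020750]
step 3: m = 0.921125, f(m) = -0.068418 < 0 → root in [0.821500, 0.921125]
step 4: m = 0.871312, f(m) = 0.006893 > 0 → root in [0.871312, 0.921125]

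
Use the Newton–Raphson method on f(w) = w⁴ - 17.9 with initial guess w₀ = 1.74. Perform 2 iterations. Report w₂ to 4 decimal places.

2.0633

f'(w) = 4w³
w_0 = 1.740000: f = -8.733638, f' = 21.072096 → w_1 = 1.740000 - (-8.733638)/(21.072096) = 2.154465
w_1 = 2.154465: f = 3.645544, f' = 40.001667 → w_2 = 2.154465 - (3.645544)/(40.001667) = 2.063330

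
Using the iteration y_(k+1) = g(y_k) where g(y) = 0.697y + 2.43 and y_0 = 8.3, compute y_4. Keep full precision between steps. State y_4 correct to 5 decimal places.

8.08593

y_1 = g(8.300000) = 8.215100
y_2 = g(8.215100) = 8.155925
y_3 = g(8.155925) = 8.114680
y_4 = g(8.114680) = 8.085932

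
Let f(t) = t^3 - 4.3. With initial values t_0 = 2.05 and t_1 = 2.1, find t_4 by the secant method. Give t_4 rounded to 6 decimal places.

Secant update: t_(k+1) = t_k − f(t_k)·(t_k − t_(k-1))/(f(t_k) − f(t_(k-1))).
f(t_0) = 4.315125, f(t_1) = 4.961000
t_2 = 2.100000 - (4.961000)·(2.100000 - 2.050000)/(4.961000 - (4.315125)) = 1.715947; f(t_2) = 0.752565
t_3 = 1.715947 - (0.752565)·(1.715947 - 2.100000)/(0.752565 - (4.961000)) = 1.647270; f(t_3) = 0.169864
t_4 = 1.647270 - (0.169864)·(1.647270 - 1.715947)/(0.169864 - (0.752565)) = 1.627250; f(t_4) = 0.008862

1.627250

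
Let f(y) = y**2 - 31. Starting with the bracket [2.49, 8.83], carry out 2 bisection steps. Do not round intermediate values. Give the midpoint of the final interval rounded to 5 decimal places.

f(2.490000) = -24.799900, f(8.830000) = 46.968900 (opposite signs)
step 1: m = 5.660000, f(m) = 1.035600 > 0 → root in [2.490000, 5.660000]
step 2: m = 4.075000, f(m) = -14.394375 < 0 → root in [4.075000, 5.660000]
Midpoint of [4.075000, 5.660000] = 4.867500

4.86750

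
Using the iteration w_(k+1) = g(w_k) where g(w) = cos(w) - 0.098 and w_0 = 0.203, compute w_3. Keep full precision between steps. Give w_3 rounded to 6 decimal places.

0.760725

w_1 = g(0.203000) = 0.881466
w_2 = g(0.881466) = 0.538020
w_3 = g(0.538020) = 0.760725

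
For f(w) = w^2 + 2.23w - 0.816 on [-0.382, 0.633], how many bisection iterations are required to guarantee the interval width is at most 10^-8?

27

Initial width b − a = 0.633 − -0.382 = 1.015000.
After n steps the width is (b−a)/2^n; need (b−a)/2^n ≤ 10^-8.
So n ≥ log₂(1.015000/10^-8) = log₂(101500000.0000) ≈ 26.5969.
Hence n = 27.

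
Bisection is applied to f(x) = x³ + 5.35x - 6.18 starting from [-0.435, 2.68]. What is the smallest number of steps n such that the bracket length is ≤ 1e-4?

Initial width b − a = 2.68 − -0.435 = 3.115000.
After n steps the width is (b−a)/2^n; need (b−a)/2^n ≤ 1e-4.
So n ≥ log₂(3.115000/1e-4) = log₂(31150.0000) ≈ 14.9269.
Hence n = 15.

15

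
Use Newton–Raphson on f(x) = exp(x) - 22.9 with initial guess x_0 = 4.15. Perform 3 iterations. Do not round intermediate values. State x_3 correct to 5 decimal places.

3.13313

f'(x) = exp(x)
x_0 = 4.150000: f = 40.534000, f' = 63.434000 → x_1 = 4.150000 - (40.534000)/(63.434000) = 3.511005
x_1 = 3.511005: f = 10.581905, f' = 33.481905 → x_2 = 3.511005 - (10.581905)/(33.481905) = 3.194957
x_2 = 3.194957: f = 1.509116, f' = 24.409116 → x_3 = 3.194957 - (1.509116)/(24.409116) = 3.133131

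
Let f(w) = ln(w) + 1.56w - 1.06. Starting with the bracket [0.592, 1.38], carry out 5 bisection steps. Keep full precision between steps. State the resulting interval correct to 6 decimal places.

f(0.592000) = -0.660729, f(1.380000) = 1.414883 (opposite signs)
step 1: m = 0.986000, f(m) = 0.464061 > 0 → root in [0.592000, 0.986000]
step 2: m = 0.789000, f(m) = -0.066149 < 0 → root in [0.789000, 0.986000]
step 3: m = 0.887500, f(m) = 0.205153 > 0 → root in [0.789000, 0.887500]
step 4: m = 0.838250, f(m) = 0.071231 > 0 → root in [0.789000, 0.838250]
step 5: m = 0.813625, f(m) = 0.002999 > 0 → root in [0.789000, 0.813625]

[0.789000, 0.813625]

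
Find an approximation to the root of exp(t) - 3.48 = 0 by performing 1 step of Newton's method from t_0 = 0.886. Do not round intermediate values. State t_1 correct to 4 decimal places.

1.3208

Newton update: t ← t − f(t)/f'(t).
f'(t) = exp(t)
t_0 = 0.886000: f = -1.054591, f' = 2.425409 → t_1 = 0.886000 - (-1.054591)/(2.425409) = 1.320810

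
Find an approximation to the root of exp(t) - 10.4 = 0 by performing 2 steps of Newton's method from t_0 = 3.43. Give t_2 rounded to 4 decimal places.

Newton update: t ← t − f(t)/f'(t).
f'(t) = exp(t)
t_0 = 3.430000: f = 20.476643, f' = 30.876643 → t_1 = 3.430000 - (20.476643)/(30.876643) = 2.766824
t_1 = 2.766824: f = 5.508033, f' = 15.908033 → t_2 = 2.766824 - (5.508033)/(15.908033) = 2.420582

2.4206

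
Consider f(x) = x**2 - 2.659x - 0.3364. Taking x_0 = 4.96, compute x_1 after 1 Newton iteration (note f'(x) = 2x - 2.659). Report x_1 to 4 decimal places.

x_0 = 4.960000: f = 11.076560, f' = 7.261000 → x_1 = 4.960000 - (11.076560)/(7.261000) = 3.434513

3.4345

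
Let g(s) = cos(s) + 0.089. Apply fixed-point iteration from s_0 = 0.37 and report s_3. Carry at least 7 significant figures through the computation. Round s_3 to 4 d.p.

s_1 = g(0.370000) = 1.021327
s_2 = g(1.021327) = 0.611234
s_3 = g(0.611234) = 0.907940

0.9079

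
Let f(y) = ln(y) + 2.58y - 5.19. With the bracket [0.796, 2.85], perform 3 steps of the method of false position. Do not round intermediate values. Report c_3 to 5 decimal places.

False-position update: c = (a·f(b) − b·f(a))/(f(b) − f(a)); replace the endpoint whose sign matches f(c).
f(0.796000) = -3.364476, f(2.850000) = 3.210319
step 1: c = 1.847080, f(c) = 0.189072 > 0 → new bracket [0.796000, 1.847080]
step 2: c = 1.791156, f(c) = 0.014042 > 0 → new bracket [0.796000, 1.791156]
step 3: c = 1.787019, f(c) = 0.001059 > 0 → new bracket [0.796000, 1.787019]

1.78702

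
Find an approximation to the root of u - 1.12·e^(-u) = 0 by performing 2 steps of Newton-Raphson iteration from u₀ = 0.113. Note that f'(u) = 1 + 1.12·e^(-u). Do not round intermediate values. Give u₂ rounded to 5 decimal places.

0.60857

u_0 = 0.113000: f = -0.887329, f' = 2.000329 → u_1 = 0.113000 - (-0.887329)/(2.000329) = 0.556591
u_1 = 0.556591: f = -0.085347, f' = 1.641939 → u_2 = 0.556591 - (-0.085347)/(1.641939) = 0.608571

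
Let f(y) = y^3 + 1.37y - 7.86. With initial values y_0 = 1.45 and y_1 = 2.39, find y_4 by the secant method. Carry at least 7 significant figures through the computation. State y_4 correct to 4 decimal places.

f(y_0) = -2.824875, f(y_1) = 9.066219
y_2 = 2.390000 - (9.066219)·(2.390000 - 1.450000)/(9.066219 - (-2.824875)) = 1.673309; f(y_2) = -0.882368
y_3 = 1.673309 - (-0.882368)·(1.673309 - 2.390000)/(-0.882368 - (9.066219)) = 1.736874; f(y_3) = -0.240802
y_4 = 1.736874 - (-0.240802)·(1.736874 - 1.673309)/(-0.240802 - (-0.882368)) = 1.760732; f(y_4) = 0.010785

1.7607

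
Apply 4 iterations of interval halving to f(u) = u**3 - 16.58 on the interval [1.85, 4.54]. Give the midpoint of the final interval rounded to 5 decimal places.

2.60656

f(1.850000) = -10.248375, f(4.540000) = 76.996664 (opposite signs)
step 1: m = 3.195000, f(m) = 16.034640 > 0 → root in [1.850000, 3.195000]
step 2: m = 2.522500, f(m) = -0.529317 < 0 → root in [2.522500, 3.195000]
step 3: m = 2.858750, f(m) = 6.782996 > 0 → root in [2.522500, 2.858750]
step 4: m = 2.690625, f(m) = 2.898680 > 0 → root in [2.522500, 2.690625]
Midpoint of [2.522500, 2.690625] = 2.606562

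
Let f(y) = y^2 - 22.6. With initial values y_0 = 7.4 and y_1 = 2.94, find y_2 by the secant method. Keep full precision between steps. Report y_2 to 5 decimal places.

Secant update: y_(k+1) = y_k − f(y_k)·(y_k − y_(k-1))/(f(y_k) − f(y_(k-1))).
f(y_0) = 32.160000, f(y_1) = -13.956400
y_2 = 2.940000 - (-13.956400)·(2.940000 - 7.400000)/(-13.956400 - (32.160000)) = 4.289749; f(y_2) = -4.198057

4.28975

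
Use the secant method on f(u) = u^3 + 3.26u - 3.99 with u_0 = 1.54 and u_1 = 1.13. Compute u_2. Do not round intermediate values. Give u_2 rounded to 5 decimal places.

Secant update: u_(k+1) = u_k − f(u_k)·(u_k − u_(k-1))/(f(u_k) − f(u_(k-1))).
f(u_0) = 4.682664, f(u_1) = 1.136697
u_2 = 1.130000 - (1.136697)·(1.130000 - 1.540000)/(1.136697 - (4.682664)) = 0.998570; f(u_2) = 0.261056

0.99857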